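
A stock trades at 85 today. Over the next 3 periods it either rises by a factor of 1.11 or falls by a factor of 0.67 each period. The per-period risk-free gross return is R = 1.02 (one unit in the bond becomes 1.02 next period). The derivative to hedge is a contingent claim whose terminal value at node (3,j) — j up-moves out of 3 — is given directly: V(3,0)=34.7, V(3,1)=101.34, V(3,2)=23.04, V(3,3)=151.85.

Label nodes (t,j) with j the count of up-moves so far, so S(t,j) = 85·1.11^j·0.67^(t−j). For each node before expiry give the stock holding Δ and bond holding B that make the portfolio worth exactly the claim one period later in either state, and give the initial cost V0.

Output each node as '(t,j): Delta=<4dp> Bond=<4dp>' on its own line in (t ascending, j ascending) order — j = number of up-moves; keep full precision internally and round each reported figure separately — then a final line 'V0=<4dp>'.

(0,0): Delta=1.5115 Bond=-38.2091
(1,0): Delta=-1.9036 Bond=155.5119
(1,1): Delta=2.0415 Bond=-88.9837
(2,0): Delta=3.9693 Bond=-65.4652
(2,1): Delta=-2.8151 Bond=216.2447
(2,2): Delta=2.7953 Bond=-169.7083
V0=90.2654

Under the risk-neutral measure, an up-move has probability p* = (R−d)/(u−d) = 0.7955 and values discount at R = 1.02.
Payoff layer (t=3): V(3,0)=34.7000, V(3,1)=101.3400, V(3,2)=23.0400, V(3,3)=151.8500
(2,0): S=38.1565. Δ = (V_up−V_dn)/(S_up−S_dn) = (101.3400−34.7000)/(42.3537−25.5649) = 3.9693. V = [p*·101.3400 + (1−p*)·34.7000]/1.02 = 85.9893. B = V − Δ·S = -65.4652.
(2,1): S=63.2145. Δ = (V_up−V_dn)/(S_up−S_dn) = (23.0400−101.3400)/(70.1681−42.3537) = -2.8151. V = [p*·23.0400 + (1−p*)·101.3400]/1.02 = 38.2901. B = V − Δ·S = 216.2447.
(2,2): S=104.7285. Δ = (V_up−V_dn)/(S_up−S_dn) = (151.8500−23.0400)/(116.2486−70.1681) = 2.7953. V = [p*·151.8500 + (1−p*)·23.0400]/1.02 = 123.0417. B = V − Δ·S = -169.7083.
(1,0): S=56.9500. Δ = (V_up−V_dn)/(S_up−S_dn) = (38.2901−85.9893)/(63.2145−38.1565) = -1.9036. V = [p*·38.2901 + (1−p*)·85.9893]/1.02 = 47.1047. B = V − Δ·S = 155.5119.
(1,1): S=94.3500. Δ = (V_up−V_dn)/(S_up−S_dn) = (123.0417−38.2901)/(104.7285−63.2145) = 2.0415. V = [p*·123.0417 + (1−p*)·38.2901]/1.02 = 103.6335. B = V − Δ·S = -88.9837.
(0,0): S=85.0000. Δ = (V_up−V_dn)/(S_up−S_dn) = (103.6335−47.1047)/(94.3500−56.9500) = 1.5115. V = [p*·103.6335 + (1−p*)·47.1047]/1.02 = 90.2654. B = V − Δ·S = -38.2091.
Check: Δ(0,0)·S0 + B(0,0) = 90.2654 = V0.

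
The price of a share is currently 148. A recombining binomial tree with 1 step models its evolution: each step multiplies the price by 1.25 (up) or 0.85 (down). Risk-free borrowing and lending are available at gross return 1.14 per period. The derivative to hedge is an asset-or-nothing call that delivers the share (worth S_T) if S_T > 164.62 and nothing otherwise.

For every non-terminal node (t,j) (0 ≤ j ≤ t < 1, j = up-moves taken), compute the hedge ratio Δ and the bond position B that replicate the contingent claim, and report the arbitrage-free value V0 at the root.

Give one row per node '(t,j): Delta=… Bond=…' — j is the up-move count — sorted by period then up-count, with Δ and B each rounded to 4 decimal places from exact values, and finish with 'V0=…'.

(0,0): Delta=3.1250 Bond=-344.8465
V0=117.6535

Since d<R<u, set p* = (R−d)/(u−d) = 0.7250; price each node as the discounted p*-expectation of its children.
Terminal values V(1,·): V(1,0)=0.0000, V(1,1)=185.0000
(0,0): S=148.0000. Δ = (V_up−V_dn)/(S_up−S_dn) = (185.0000−0.0000)/(185.0000−125.8000) = 3.1250. V = [p*·185.0000 + (1−p*)·0.0000]/1.14 = 117.6535. B = V − Δ·S = -344.8465.
Check: Δ(0,0)·S0 + B(0,0) = 117.6535 = V0.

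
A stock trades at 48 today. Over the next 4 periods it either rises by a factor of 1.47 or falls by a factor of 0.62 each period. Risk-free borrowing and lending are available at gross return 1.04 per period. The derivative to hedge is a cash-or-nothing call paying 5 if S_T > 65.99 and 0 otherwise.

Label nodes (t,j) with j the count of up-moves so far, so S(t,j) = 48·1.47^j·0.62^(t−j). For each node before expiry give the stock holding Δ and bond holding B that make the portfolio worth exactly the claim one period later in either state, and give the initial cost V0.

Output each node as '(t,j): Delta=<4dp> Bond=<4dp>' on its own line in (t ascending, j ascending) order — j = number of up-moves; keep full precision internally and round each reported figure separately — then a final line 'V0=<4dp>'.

(0,0): Delta=0.0404 Bond=-0.6395
(1,0): Delta=0.0446 Bond=-0.7916
(1,1): Delta=0.0385 Bond=-0.5356
(2,0): Delta=0.0000 Bond=0.0000
(2,1): Delta=0.0639 Bond=-1.6661
(2,2): Delta=0.0276 Bond=0.5784
(3,0): Delta=0.0000 Bond=0.0000
(3,1): Delta=0.0000 Bond=0.0000
(3,2): Delta=0.0915 Bond=-3.5068
(3,3): Delta=0.0000 Bond=4.8077
V0=1.2981

Risk-neutral probability p* = (R−d)/(u−d) = (1.04−0.62)/(1.47−0.62) = 0.4941.
Payoff layer (t=4): V(4,0)=0.0000, V(4,1)=0.0000, V(4,2)=0.0000, V(4,3)=5.0000, V(4,4)=5.0000
(3,0): S=11.4397. Δ = (V_up−V_dn)/(S_up−S_dn) = (0.0000−0.0000)/(16.8164−7.0926) = 0.0000. V = [p*·0.0000 + (1−p*)·0.0000]/1.04 = 0.0000. B = V − Δ·S = 0.0000.
(3,1): S=27.1233. Δ = (V_up−V_dn)/(S_up−S_dn) = (0.0000−0.0000)/(39.8712−16.8164) = 0.0000. V = [p*·0.0000 + (1−p*)·0.0000]/1.04 = 0.0000. B = V − Δ·S = 0.0000.
(3,2): S=64.3084. Δ = (V_up−V_dn)/(S_up−S_dn) = (5.0000−0.0000)/(94.5333−39.8712) = 0.0915. V = [p*·5.0000 + (1−p*)·0.0000]/1.04 = 2.3756. B = V − Δ·S = -3.5068.
(3,3): S=152.4731. Δ = (V_up−V_dn)/(S_up−S_dn) = (5.0000−5.0000)/(224.1355−94.5333) = 0.0000. V = [p*·5.0000 + (1−p*)·5.0000]/1.04 = 4.8077. B = V − Δ·S = 4.8077.
(2,0): S=18.4512. Δ = (V_up−V_dn)/(S_up−S_dn) = (0.0000−0.0000)/(27.1233−11.4397) = 0.0000. V = [p*·0.0000 + (1−p*)·0.0000]/1.04 = 0.0000. B = V − Δ·S = 0.0000.
(2,1): S=43.7472. Δ = (V_up−V_dn)/(S_up−S_dn) = (2.3756−0.0000)/(64.3084−27.1233) = 0.0639. V = [p*·2.3756 + (1−p*)·0.0000]/1.04 = 1.1287. B = V − Δ·S = -1.6661.
(2,2): S=103.7232. Δ = (V_up−V_dn)/(S_up−S_dn) = (4.8077−2.3756)/(152.4731−64.3084) = 0.0276. V = [p*·4.8077 + (1−p*)·2.3756]/1.04 = 3.4397. B = V − Δ·S = 0.5784.
(1,0): S=29.7600. Δ = (V_up−V_dn)/(S_up−S_dn) = (1.1287−0.0000)/(43.7472−18.4512) = 0.0446. V = [p*·1.1287 + (1−p*)·0.0000]/1.04 = 0.5362. B = V − Δ·S = -0.7916.
(1,1): S=70.5600. Δ = (V_up−V_dn)/(S_up−S_dn) = (3.4397−1.1287)/(103.7232−43.7472) = 0.0385. V = [p*·3.4397 + (1−p*)·1.1287]/1.04 = 2.1833. B = V − Δ·S = -0.5356.
(0,0): S=48.0000. Δ = (V_up−V_dn)/(S_up−S_dn) = (2.1833−0.5362)/(70.5600−29.7600) = 0.0404. V = [p*·2.1833 + (1−p*)·0.5362]/1.04 = 1.2981. B = V − Δ·S = -0.6395.
Root portfolio cost Δ·48+B reproduces V0=1.2981.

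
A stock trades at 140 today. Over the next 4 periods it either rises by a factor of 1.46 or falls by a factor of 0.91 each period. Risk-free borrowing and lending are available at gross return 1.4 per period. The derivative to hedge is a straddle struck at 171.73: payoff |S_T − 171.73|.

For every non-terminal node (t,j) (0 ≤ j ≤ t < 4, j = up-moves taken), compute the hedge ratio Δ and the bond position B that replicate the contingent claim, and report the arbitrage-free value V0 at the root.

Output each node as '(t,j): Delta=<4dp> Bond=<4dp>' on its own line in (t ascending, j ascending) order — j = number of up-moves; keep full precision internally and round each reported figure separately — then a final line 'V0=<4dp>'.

Since d<R<u, set p* = (R−d)/(u−d) = 0.8909; price each node as the discounted p*-expectation of its children.
Payoff layer (t=4): V(4,0)=75.7251, V(4,1)=17.7001, V(4,2)=75.3949, V(4,3)=224.7561, V(4,4)=464.3906
(3,0): S=105.4999. Δ = (V_up−V_dn)/(S_up−S_dn) = (17.7001−75.7251)/(154.0299−96.0049) = -1.0000. V = [p*·17.7001 + (1−p*)·75.7251]/1.4 = 17.1643. B = V − Δ·S = 122.6643.
(3,1): S=169.2636. Δ = (V_up−V_dn)/(S_up−S_dn) = (75.3949−17.7001)/(247.1249−154.0299) = 0.6197. V = [p*·75.3949 + (1−p*)·17.7001]/1.4 = 49.3578. B = V − Δ·S = -55.5419.
(3,2): S=271.5658. Δ = (V_up−V_dn)/(S_up−S_dn) = (224.7561−75.3949)/(396.4861−247.1249) = 1.0000. V = [p*·224.7561 + (1−p*)·75.3949]/1.4 = 148.9016. B = V − Δ·S = -122.6643.
(3,3): S=435.6990. Δ = (V_up−V_dn)/(S_up−S_dn) = (464.3906−224.7561)/(636.1206−396.4861) = 1.0000. V = [p*·464.3906 + (1−p*)·224.7561]/1.4 = 313.0348. B = V − Δ·S = -122.6643.
(2,0): S=115.9340. Δ = (V_up−V_dn)/(S_up−S_dn) = (49.3578−17.1643)/(169.2636−105.4999) = 0.5049. V = [p*·49.3578 + (1−p*)·17.1643]/1.4 = 32.7470. B = V − Δ·S = -25.7866.
(2,1): S=186.0040. Δ = (V_up−V_dn)/(S_up−S_dn) = (148.9016−49.3578)/(271.5658−169.2636) = 0.9730. V = [p*·148.9016 + (1−p*)·49.3578]/1.4 = 98.6016. B = V − Δ·S = -82.3870.
(2,2): S=298.4240. Δ = (V_up−V_dn)/(S_up−S_dn) = (313.0348−148.9016)/(435.6990−271.5658) = 1.0000. V = [p*·313.0348 + (1−p*)·148.9016]/1.4 = 210.8067. B = V − Δ·S = -87.6173.
(1,0): S=127.4000. Δ = (V_up−V_dn)/(S_up−S_dn) = (98.6016−32.7470)/(186.0040−115.9340) = 0.9398. V = [p*·98.6016 + (1−p*)·32.7470]/1.4 = 65.2982. B = V − Δ·S = -54.4375.
(1,1): S=204.4000. Δ = (V_up−V_dn)/(S_up−S_dn) = (210.8067−98.6016)/(298.4240−186.0040) = 0.9981. V = [p*·210.8067 + (1−p*)·98.6016]/1.4 = 141.8329. B = V − Δ·S = -62.1763.
(0,0): S=140.0000. Δ = (V_up−V_dn)/(S_up−S_dn) = (141.8329−65.2982)/(204.4000−127.4000) = 0.9940. V = [p*·141.8329 + (1−p*)·65.2982]/1.4 = 95.3455. B = V − Δ·S = -43.8086.
Each (Δ,B) replicates both successor values, so the strategy is self-financing and V0 is arbitrage-free.

(0,0): Delta=0.9940 Bond=-43.8086
(1,0): Delta=0.9398 Bond=-54.4375
(1,1): Delta=0.9981 Bond=-62.1763
(2,0): Delta=0.5049 Bond=-25.7866
(2,1): Delta=0.9730 Bond=-82.3870
(2,2): Delta=1.0000 Bond=-87.6173
(3,0): Delta=-1.0000 Bond=122.6643
(3,1): Delta=0.6197 Bond=-55.5419
(3,2): Delta=1.0000 Bond=-122.6643
(3,3): Delta=1.0000 Bond=-122.6643
V0=95.3455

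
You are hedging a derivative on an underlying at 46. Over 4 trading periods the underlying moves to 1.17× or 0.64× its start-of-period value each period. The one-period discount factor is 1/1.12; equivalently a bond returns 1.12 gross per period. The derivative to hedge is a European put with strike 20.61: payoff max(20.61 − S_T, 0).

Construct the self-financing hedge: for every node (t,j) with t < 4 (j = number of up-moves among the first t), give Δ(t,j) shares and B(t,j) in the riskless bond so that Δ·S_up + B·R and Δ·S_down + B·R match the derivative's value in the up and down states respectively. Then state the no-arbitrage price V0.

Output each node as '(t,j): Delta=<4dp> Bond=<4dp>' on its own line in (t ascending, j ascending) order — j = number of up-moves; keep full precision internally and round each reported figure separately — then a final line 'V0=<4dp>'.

(0,0): Delta=-0.0047 Bond=0.2316
(1,0): Delta=-0.0597 Bond=1.8762
(1,1): Delta=-0.0016 Bond=0.0909
(2,0): Delta=-0.5804 Bond=11.9121
(2,1): Delta=-0.0300 Bond=1.0794
(2,2): Delta=0.0000 Bond=0.0000
(3,0): Delta=-1.0000 Bond=18.4018
(3,1): Delta=-0.5565 Bond=12.8144
(3,2): Delta=0.0000 Bond=0.0000
(3,3): Delta=0.0000 Bond=0.0000
V0=0.0132

Under the risk-neutral measure, an up-move has probability p* = (R−d)/(u−d) = 0.9057 and values discount at R = 1.12.
At expiry t=4: V(4,0)=12.8925, V(4,1)=6.5014, V(4,2)=0.0000, V(4,3)=0.0000, V(4,4)=0.0000
  t=3,j=0: stock 12.0586 → up 14.1086 (V=6.5014), down 7.7175 (V=12.8925). Price 6.3432; hedge Δ=-1.0000, bond B=18.4018.
  t=3,j=1: stock 22.0447 → up 25.7923 (V=0.0000), down 14.1086 (V=6.5014). Price 0.5476; hedge Δ=-0.5565, bond B=12.8144.
  t=3,j=2: stock 40.3004 → up 47.1515 (V=0.0000), down 25.7923 (V=0.0000). Price 0.0000; hedge Δ=0.0000, bond B=0.0000.
  t=3,j=3: stock 73.6742 → up 86.1988 (V=0.0000), down 47.1515 (V=0.0000). Price 0.0000; hedge Δ=0.0000, bond B=0.0000.
  t=2,j=0: stock 18.8416 → up 22.0447 (V=0.5476), down 12.0586 (V=6.3432). Price 0.9771; hedge Δ=-0.5804, bond B=11.9121.
  t=2,j=1: stock 34.4448 → up 40.3004 (V=0.0000), down 22.0447 (V=0.5476). Price 0.0461; hedge Δ=-0.0300, bond B=1.0794.
  t=2,j=2: stock 62.9694 → up 73.6742 (V=0.0000), down 40.3004 (V=0.0000). Price 0.0000; hedge Δ=0.0000, bond B=0.0000.
  t=1,j=0: stock 29.4400 → up 34.4448 (V=0.0461), down 18.8416 (V=0.9771). Price 0.1196; hedge Δ=-0.0597, bond B=1.8762.
  t=1,j=1: stock 53.8200 → up 62.9694 (V=0.0000), down 34.4448 (V=0.0461). Price 0.0039; hedge Δ=-0.0016, bond B=0.0909.
  t=0,j=0: stock 46.0000 → up 53.8200 (V=0.0039), down 29.4400 (V=0.1196). Price 0.0132; hedge Δ=-0.0047, bond B=0.2316.
Each (Δ,B) replicates both successor values, so the strategy is self-financing and V0 is arbitrage-free.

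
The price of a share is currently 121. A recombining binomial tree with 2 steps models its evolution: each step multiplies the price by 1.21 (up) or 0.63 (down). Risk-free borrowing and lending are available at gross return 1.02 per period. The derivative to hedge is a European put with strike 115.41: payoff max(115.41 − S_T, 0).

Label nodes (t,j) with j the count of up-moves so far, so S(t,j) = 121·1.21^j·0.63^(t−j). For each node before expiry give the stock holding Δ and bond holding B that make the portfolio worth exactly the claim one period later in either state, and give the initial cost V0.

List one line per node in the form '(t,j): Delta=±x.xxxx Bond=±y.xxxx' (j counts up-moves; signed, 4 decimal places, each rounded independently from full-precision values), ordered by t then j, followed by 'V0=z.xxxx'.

(0,0): Delta=-0.4200 Bond=67.5816
(1,0): Delta=-1.0000 Bond=113.1471
(1,1): Delta=-0.2729 Bond=47.3931
V0=16.7623

The replicating-portfolio and risk-neutral prices coincide; use p* = (1.02−0.63)/(1.21−0.63) = 0.6724 for the latter.
Terminal values V(2,·): V(2,0)=67.3851, V(2,1)=23.1717, V(2,2)=0.0000
Node (1,0) S=76.2300: V=(p*·23.1717+(1−p*)·67.3851)/1.02=36.9171; Δ=(23.1717−67.3851)/(92.2383−48.0249)=-1.0000; B=V−Δ·S=113.1471
Node (1,1) S=146.4100: V=(p*·0.0000+(1−p*)·23.1717)/1.02=7.4419; Δ=(0.0000−23.1717)/(177.1561−92.2383)=-0.2729; B=V−Δ·S=47.3931
Node (0,0) S=121.0000: V=(p*·7.4419+(1−p*)·36.9171)/1.02=16.7623; Δ=(7.4419−36.9171)/(146.4100−76.2300)=-0.4200; B=V−Δ·S=67.5816
Root portfolio cost Δ·121+B reproduces V0=16.7623.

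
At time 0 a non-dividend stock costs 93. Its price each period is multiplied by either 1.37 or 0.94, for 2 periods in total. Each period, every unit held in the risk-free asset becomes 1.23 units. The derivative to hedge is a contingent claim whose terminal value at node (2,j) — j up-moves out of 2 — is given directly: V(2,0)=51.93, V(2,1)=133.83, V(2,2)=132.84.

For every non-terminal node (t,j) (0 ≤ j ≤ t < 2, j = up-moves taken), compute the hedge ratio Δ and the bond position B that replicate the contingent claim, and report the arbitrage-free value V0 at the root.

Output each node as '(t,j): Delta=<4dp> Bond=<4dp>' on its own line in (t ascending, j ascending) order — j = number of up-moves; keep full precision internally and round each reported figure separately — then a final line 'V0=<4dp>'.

No-arbitrage ⇒ martingale measure with p* = (R−d)/(u−d) = 0.6744.
At expiry t=2: V(2,0)=51.9300, V(2,1)=133.8300, V(2,2)=132.8400
  t=1,j=0: stock 87.4200 → up 119.7654 (V=133.8300), down 82.1748 (V=51.9300). Price 87.1259; hedge Δ=2.1787, bond B=-103.3392.
  t=1,j=1: stock 127.4100 → up 174.5517 (V=132.8400), down 119.7654 (V=133.8300). Price 108.2621; hedge Δ=-0.0181, bond B=110.5644.
  t=0,j=0: stock 93.0000 → up 127.4100 (V=108.2621), down 87.4200 (V=87.1259). Price 82.4232; hedge Δ=0.5285, bond B=33.2694.
Each (Δ,B) replicates both successor values, so the strategy is self-financing and V0 is arbitrage-free.

(0,0): Delta=0.5285 Bond=33.2694
(1,0): Delta=2.1787 Bond=-103.3392
(1,1): Delta=-0.0181 Bond=110.5644
V0=82.4232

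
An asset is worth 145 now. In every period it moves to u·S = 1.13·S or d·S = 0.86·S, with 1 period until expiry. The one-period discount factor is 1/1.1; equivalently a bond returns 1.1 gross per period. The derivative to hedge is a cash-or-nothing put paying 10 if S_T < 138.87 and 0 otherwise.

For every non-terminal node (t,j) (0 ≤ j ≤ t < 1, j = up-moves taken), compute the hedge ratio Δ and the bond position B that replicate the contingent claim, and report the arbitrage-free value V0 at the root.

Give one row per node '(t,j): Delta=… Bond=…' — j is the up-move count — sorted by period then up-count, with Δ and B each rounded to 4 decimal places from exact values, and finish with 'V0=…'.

Since d<R<u, set p* = (R−d)/(u−d) = 0.8889; price each node as the discounted p*-expectation of its children.
Payoff layer (t=1): V(1,0)=10.0000, V(1,1)=0.0000
  t=0,j=0: stock 145.0000 → up 163.8500 (V=0.0000), down 124.7000 (V=10.0000). Price 1.0101; hedge Δ=-0.2554, bond B=38.0471.
Root portfolio cost Δ·145+B reproduces V0=1.0101.

(0,0): Delta=-0.2554 Bond=38.0471
V0=1.0101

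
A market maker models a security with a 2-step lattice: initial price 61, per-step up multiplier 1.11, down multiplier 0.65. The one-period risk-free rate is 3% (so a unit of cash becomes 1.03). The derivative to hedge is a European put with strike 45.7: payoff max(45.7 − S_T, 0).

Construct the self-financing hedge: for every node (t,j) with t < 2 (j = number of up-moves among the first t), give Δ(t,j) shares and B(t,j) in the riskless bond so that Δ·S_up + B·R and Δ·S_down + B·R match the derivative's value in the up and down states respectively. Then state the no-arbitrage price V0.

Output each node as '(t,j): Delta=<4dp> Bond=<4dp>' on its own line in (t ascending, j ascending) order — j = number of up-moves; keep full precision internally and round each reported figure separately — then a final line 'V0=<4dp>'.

The replicating-portfolio and risk-neutral prices coincide; use p* = (1.03−0.65)/(1.11−0.65) = 0.8261 for the latter.
Payoff layer (t=2): V(2,0)=19.9275, V(2,1)=1.6885, V(2,2)=0.0000
Node (1,0) S=39.6500: V=(p*·1.6885+(1−p*)·19.9275)/1.03=4.7189; Δ=(1.6885−19.9275)/(44.0115−25.7725)=-1.0000; B=V−Δ·S=44.3689
Node (1,1) S=67.7100: V=(p*·0.0000+(1−p*)·1.6885)/1.03=0.2851; Δ=(0.0000−1.6885)/(75.1581−44.0115)=-0.0542; B=V−Δ·S=3.9558
Node (0,0) S=61.0000: V=(p*·0.2851+(1−p*)·4.7189)/1.03=1.0254; Δ=(0.2851−4.7189)/(67.7100−39.6500)=-0.1580; B=V−Δ·S=10.6642
Each (Δ,B) replicates both successor values, so the strategy is self-financing and V0 is arbitrage-free.

(0,0): Delta=-0.1580 Bond=10.6642
(1,0): Delta=-1.0000 Bond=44.3689
(1,1): Delta=-0.0542 Bond=3.9558
V0=1.0254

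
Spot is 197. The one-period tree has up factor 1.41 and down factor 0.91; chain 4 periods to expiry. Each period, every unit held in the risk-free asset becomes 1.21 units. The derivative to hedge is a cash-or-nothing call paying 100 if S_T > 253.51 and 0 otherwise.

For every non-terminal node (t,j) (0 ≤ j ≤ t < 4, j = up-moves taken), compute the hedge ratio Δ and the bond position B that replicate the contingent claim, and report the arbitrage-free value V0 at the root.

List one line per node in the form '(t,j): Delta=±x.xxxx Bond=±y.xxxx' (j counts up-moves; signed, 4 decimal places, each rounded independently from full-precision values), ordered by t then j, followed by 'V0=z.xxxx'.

Under the risk-neutral measure, an up-move has probability p* = (R−d)/(u−d) = 0.6000 and values discount at R = 1.21.
Payoff layer (t=4): V(4,0)=0.0000, V(4,1)=0.0000, V(4,2)=100.0000, V(4,3)=100.0000, V(4,4)=100.0000
(3,0): S=148.4535. Δ = (V_up−V_dn)/(S_up−S_dn) = (0.0000−0.0000)/(209.3194−135.0927) = 0.0000. V = [p*·0.0000 + (1−p*)·0.0000]/1.21 = 0.0000. B = V − Δ·S = 0.0000.
(3,1): S=230.0213. Δ = (V_up−V_dn)/(S_up−S_dn) = (100.0000−0.0000)/(324.3301−209.3194) = 0.8695. V = [p*·100.0000 + (1−p*)·0.0000]/1.21 = 49.5868. B = V − Δ·S = -150.4132.
(3,2): S=356.4067. Δ = (V_up−V_dn)/(S_up−S_dn) = (100.0000−100.0000)/(502.5334−324.3301) = 0.0000. V = [p*·100.0000 + (1−p*)·100.0000]/1.21 = 82.6446. B = V − Δ·S = 82.6446.
(3,3): S=552.2345. Δ = (V_up−V_dn)/(S_up−S_dn) = (100.0000−100.0000)/(778.6507−502.5334) = 0.0000. V = [p*·100.0000 + (1−p*)·100.0000]/1.21 = 82.6446. B = V − Δ·S = 82.6446.
(2,0): S=163.1357. Δ = (V_up−V_dn)/(S_up−S_dn) = (49.5868−0.0000)/(230.0213−148.4535) = 0.6079. V = [p*·49.5868 + (1−p*)·0.0000]/1.21 = 24.5885. B = V − Δ·S = -74.5851.
(2,1): S=252.7707. Δ = (V_up−V_dn)/(S_up−S_dn) = (82.6446−49.5868)/(356.4067−230.0213) = 0.2616. V = [p*·82.6446 + (1−p*)·49.5868]/1.21 = 57.3731. B = V − Δ·S = -8.7426.
(2,2): S=391.6557. Δ = (V_up−V_dn)/(S_up−S_dn) = (82.6446−82.6446)/(552.2345−356.4067) = 0.0000. V = [p*·82.6446 + (1−p*)·82.6446]/1.21 = 68.3013. B = V − Δ·S = 68.3013.
(1,0): S=179.2700. Δ = (V_up−V_dn)/(S_up−S_dn) = (57.3731−24.5885)/(252.7707−163.1357) = 0.3658. V = [p*·57.3731 + (1−p*)·24.5885]/1.21 = 36.5779. B = V − Δ·S = -28.9914.
(1,1): S=277.7700. Δ = (V_up−V_dn)/(S_up−S_dn) = (68.3013−57.3731)/(391.6557−252.7707) = 0.0787. V = [p*·68.3013 + (1−p*)·57.3731]/1.21 = 52.8348. B = V − Δ·S = 30.9783.
(0,0): S=197.0000. Δ = (V_up−V_dn)/(S_up−S_dn) = (52.8348−36.5779)/(277.7700−179.2700) = 0.1650. V = [p*·52.8348 + (1−p*)·36.5779]/1.21 = 38.2909. B = V − Δ·S = 5.7772.
Check: Δ(0,0)·S0 + B(0,0) = 38.2909 = V0.

(0,0): Delta=0.1650 Bond=5.7772
(1,0): Delta=0.3658 Bond=-28.9914
(1,1): Delta=0.0787 Bond=30.9783
(2,0): Delta=0.6079 Bond=-74.5851
(2,1): Delta=0.2616 Bond=-8.7426
(2,2): Delta=0.0000 Bond=68.3013
(3,0): Delta=0.0000 Bond=0.0000
(3,1): Delta=0.8695 Bond=-150.4132
(3,2): Delta=0.0000 Bond=82.6446
(3,3): Delta=0.0000 Bond=82.6446
V0=38.2909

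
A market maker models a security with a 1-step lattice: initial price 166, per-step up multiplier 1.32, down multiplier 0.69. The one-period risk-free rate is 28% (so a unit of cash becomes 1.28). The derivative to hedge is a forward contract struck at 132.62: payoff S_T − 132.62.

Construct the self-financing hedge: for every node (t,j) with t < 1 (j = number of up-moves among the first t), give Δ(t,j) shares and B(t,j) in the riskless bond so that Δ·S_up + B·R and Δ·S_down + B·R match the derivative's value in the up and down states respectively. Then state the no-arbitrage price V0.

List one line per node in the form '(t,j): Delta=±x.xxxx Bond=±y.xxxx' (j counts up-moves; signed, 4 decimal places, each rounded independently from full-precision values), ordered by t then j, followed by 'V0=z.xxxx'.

No-arbitrage ⇒ martingale measure with p* = (R−d)/(u−d) = 0.9365.
Terminal payoffs: V(1,0)=-18.0800, V(1,1)=86.5000
Node (0,0) S=166.0000: V=(p*·86.5000+(1−p*)·-18.0800)/1.28=62.3906; Δ=(86.5000−-18.0800)/(219.1200−114.5400)=1.0000; B=V−Δ·S=-103.6094
Self-financing check: at every node Δ·S+B equals the discounted successor values.

(0,0): Delta=1.0000 Bond=-103.6094
V0=62.3906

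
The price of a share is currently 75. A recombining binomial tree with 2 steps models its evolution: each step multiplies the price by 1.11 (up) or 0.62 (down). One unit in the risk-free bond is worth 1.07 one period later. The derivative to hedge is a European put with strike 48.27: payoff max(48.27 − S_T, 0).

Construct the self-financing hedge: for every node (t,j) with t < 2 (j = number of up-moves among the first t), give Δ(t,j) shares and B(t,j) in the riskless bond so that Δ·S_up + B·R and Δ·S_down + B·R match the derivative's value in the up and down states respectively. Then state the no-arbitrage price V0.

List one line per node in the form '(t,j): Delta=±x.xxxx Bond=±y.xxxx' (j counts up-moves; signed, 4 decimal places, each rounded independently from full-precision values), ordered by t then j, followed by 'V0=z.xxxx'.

(0,0): Delta=-0.0404 Bond=3.1399
(1,0): Delta=-0.8532 Bond=41.1566
(1,1): Delta=0.0000 Bond=0.0000
V0=0.1132

Since d<R<u, set p* = (R−d)/(u−d) = 0.9184; price each node as the discounted p*-expectation of its children.
Terminal payoffs: V(2,0)=19.4400, V(2,1)=0.0000, V(2,2)=0.0000
  t=1,j=0: stock 46.5000 → up 51.6150 (V=0.0000), down 28.8300 (V=19.4400). Price 1.4831; hedge Δ=-0.8532, bond B=41.1566.
  t=1,j=1: stock 83.2500 → up 92.4075 (V=0.0000), down 51.6150 (V=0.0000). Price 0.0000; hedge Δ=0.0000, bond B=0.0000.
  t=0,j=0: stock 75.0000 → up 83.2500 (V=0.0000), down 46.5000 (V=1.4831). Price 0.1132; hedge Δ=-0.0404, bond B=3.1399.
Self-financing check: at every node Δ·S+B equals the discounted successor values.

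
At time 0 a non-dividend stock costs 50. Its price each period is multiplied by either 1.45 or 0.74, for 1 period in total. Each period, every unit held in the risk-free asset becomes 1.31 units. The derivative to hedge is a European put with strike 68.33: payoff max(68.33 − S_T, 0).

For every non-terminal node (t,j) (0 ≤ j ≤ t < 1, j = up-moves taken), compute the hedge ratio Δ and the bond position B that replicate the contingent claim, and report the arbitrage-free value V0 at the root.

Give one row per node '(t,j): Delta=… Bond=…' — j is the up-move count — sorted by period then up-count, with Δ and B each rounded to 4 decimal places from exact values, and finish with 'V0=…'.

No-arbitrage ⇒ martingale measure with p* = (R−d)/(u−d) = 0.8028.
Terminal values V(1,·): V(1,0)=31.3300, V(1,1)=0.0000
(0,0): S=50.0000. Δ = (V_up−V_dn)/(S_up−S_dn) = (0.0000−31.3300)/(72.5000−37.0000) = -0.8825. V = [p*·0.0000 + (1−p*)·31.3300]/1.31 = 4.7158. B = V − Δ·S = 48.8426.
Check: Δ(0,0)·S0 + B(0,0) = 4.7158 = V0.

(0,0): Delta=-0.8825 Bond=48.8426
V0=4.7158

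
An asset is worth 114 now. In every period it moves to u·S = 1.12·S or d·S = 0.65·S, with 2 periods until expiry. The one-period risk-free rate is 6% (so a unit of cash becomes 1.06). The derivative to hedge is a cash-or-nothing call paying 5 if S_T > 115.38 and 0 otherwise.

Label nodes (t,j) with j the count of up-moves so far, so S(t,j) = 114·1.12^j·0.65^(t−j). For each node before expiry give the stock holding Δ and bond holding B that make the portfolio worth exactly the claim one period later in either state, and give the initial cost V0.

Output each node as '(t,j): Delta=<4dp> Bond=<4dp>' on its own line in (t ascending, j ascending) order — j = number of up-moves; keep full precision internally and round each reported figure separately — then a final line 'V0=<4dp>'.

(0,0): Delta=0.0768 Bond=-5.3686
(1,0): Delta=0.0000 Bond=0.0000
(1,1): Delta=0.0833 Bond=-6.5235
V0=3.3863

Risk-neutral probability p* = (R−d)/(u−d) = (1.06−0.65)/(1.12−0.65) = 0.8723.
At expiry t=2: V(2,0)=0.0000, V(2,1)=0.0000, V(2,2)=5.0000
  t=1,j=0: stock 74.1000 → up 82.9920 (V=0.0000), down 48.1650 (V=0.0000). Price 0.0000; hedge Δ=0.0000, bond B=0.0000.
  t=1,j=1: stock 127.6800 → up 143.0016 (V=5.0000), down 82.9920 (V=0.0000). Price 4.1148; hedge Δ=0.0833, bond B=-6.5235.
  t=0,j=0: stock 114.0000 → up 127.6800 (V=4.1148), down 74.1000 (V=0.0000). Price 3.3863; hedge Δ=0.0768, bond B=-5.3686.
Root portfolio cost Δ·114+B reproduces V0=3.3863.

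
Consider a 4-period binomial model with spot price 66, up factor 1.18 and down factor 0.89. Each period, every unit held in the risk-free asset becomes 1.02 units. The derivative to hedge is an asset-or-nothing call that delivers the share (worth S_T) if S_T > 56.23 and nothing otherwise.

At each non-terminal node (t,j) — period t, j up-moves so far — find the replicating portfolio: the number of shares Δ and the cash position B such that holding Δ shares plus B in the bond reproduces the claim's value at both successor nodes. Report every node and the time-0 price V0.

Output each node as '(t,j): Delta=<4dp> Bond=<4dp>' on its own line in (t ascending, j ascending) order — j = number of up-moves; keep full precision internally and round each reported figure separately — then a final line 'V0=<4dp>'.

Under the risk-neutral measure, an up-move has probability p* = (R−d)/(u−d) = 0.4483 and values discount at R = 1.02.
Terminal payoffs: V(4,0)=0.0000, V(4,1)=0.0000, V(4,2)=72.7927, V(4,3)=96.5117, V(4,4)=127.9593
Node (3,0) S=46.5280: V=(p*·0.0000+(1−p*)·0.0000)/1.02=0.0000; Δ=(0.0000−0.0000)/(54.9030−41.4099)=0.0000; B=V−Δ·S=0.0000
Node (3,1) S=61.6887: V=(p*·72.7927+(1−p*)·0.0000)/1.02=31.9914; Δ=(72.7927−0.0000)/(72.7927−54.9030)=4.0690; B=V−Δ·S=-219.0180
Node (3,2) S=81.7896: V=(p*·96.5117+(1−p*)·72.7927)/1.02=81.7896; Δ=(96.5117−72.7927)/(96.5117−72.7927)=1.0000; B=V−Δ·S=0.0000
Node (3,3) S=108.4401: V=(p*·127.9593+(1−p*)·96.5117)/1.02=108.4401; Δ=(127.9593−96.5117)/(127.9593−96.5117)=1.0000; B=V−Δ·S=0.0000
Node (2,0) S=52.2786: V=(p*·31.9914+(1−p*)·0.0000)/1.02=14.0598; Δ=(31.9914−0.0000)/(61.6887−46.5280)=2.1101; B=V−Δ·S=-96.2554
Node (2,1) S=69.3132: V=(p*·81.7896+(1−p*)·31.9914)/1.02=53.2497; Δ=(81.7896−31.9914)/(81.7896−61.6887)=2.4774; B=V−Δ·S=-118.4682
Node (2,2) S=91.8984: V=(p*·108.4401+(1−p*)·81.7896)/1.02=91.8984; Δ=(108.4401−81.7896)/(108.4401−81.7896)=1.0000; B=V−Δ·S=0.0000
Node (1,0) S=58.7400: V=(p*·53.2497+(1−p*)·14.0598)/1.02=31.0075; Δ=(53.2497−14.0598)/(69.3132−52.2786)=2.3006; B=V−Δ·S=-104.1302
Node (1,1) S=77.8800: V=(p*·91.8984+(1−p*)·53.2497)/1.02=69.1912; Δ=(91.8984−53.2497)/(91.8984−69.3132)=1.7112; B=V−Δ·S=-64.0801
Node (0,0) S=66.0000: V=(p*·69.1912+(1−p*)·31.0075)/1.02=47.1807; Δ=(69.1912−31.0075)/(77.8800−58.7400)=1.9950; B=V−Δ·S=-84.4870
Self-financing check: at every node Δ·S+B equals the discounted successor values.

(0,0): Delta=1.9950 Bond=-84.4870
(1,0): Delta=2.3006 Bond=-104.1302
(1,1): Delta=1.7112 Bond=-64.0801
(2,0): Delta=2.1101 Bond=-96.2554
(2,1): Delta=2.4774 Bond=-118.4682
(2,2): Delta=1.0000 Bond=0.0000
(3,0): Delta=0.0000 Bond=0.0000
(3,1): Delta=4.0690 Bond=-219.0180
(3,2): Delta=1.0000 Bond=0.0000
(3,3): Delta=1.0000 Bond=0.0000
V0=47.1807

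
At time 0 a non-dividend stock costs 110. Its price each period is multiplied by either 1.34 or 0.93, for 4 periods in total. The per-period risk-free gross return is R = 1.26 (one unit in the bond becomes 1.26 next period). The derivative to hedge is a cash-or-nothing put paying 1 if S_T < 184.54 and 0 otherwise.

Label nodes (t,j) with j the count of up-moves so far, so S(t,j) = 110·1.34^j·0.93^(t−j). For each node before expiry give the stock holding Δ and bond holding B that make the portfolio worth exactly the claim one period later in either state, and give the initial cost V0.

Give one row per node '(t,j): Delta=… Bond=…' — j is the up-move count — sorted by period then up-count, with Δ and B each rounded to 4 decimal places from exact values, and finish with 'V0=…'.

(0,0): Delta=-0.0042 Bond=0.5312
(1,0): Delta=-0.0097 Bond=1.2345
(1,1): Delta=-0.0033 Bond=0.5322
(2,0): Delta=0.0000 Bond=0.6299
(2,1): Delta=-0.0114 Bond=1.7799
(2,2): Delta=-0.0019 Bond=0.4017
(3,0): Delta=0.0000 Bond=0.7937
(3,1): Delta=0.0000 Bond=0.7937
(3,2): Delta=-0.0133 Bond=2.5939
(3,3): Delta=0.0000 Bond=0.0000
V0=0.0688

The replicating-portfolio and risk-neutral prices coincide; use p* = (1.26−0.93)/(1.34−0.93) = 0.8049 for the latter.
Terminal values V(4,·): V(4,0)=1.0000, V(4,1)=1.0000, V(4,2)=1.0000, V(4,3)=0.0000, V(4,4)=0.0000
  t=3,j=0: stock 88.4793 → up 118.5622 (V=1.0000), down 82.2857 (V=1.0000). Price 0.7937; hedge Δ=0.0000, bond B=0.7937.
  t=3,j=1: stock 127.4863 → up 170.8316 (V=1.0000), down 118.5622 (V=1.0000). Price 0.7937; hedge Δ=0.0000, bond B=0.7937.
  t=3,j=2: stock 183.6899 → up 246.1444 (V=0.0000), down 170.8316 (V=1.0000). Price 0.1549; hedge Δ=-0.0133, bond B=2.5939.
  t=3,j=3: stock 264.6714 → up 354.6597 (V=0.0000), down 246.1444 (V=0.0000). Price 0.0000; hedge Δ=0.0000, bond B=0.0000.
  t=2,j=0: stock 95.1390 → up 127.4863 (V=0.7937), down 88.4793 (V=0.7937). Price 0.6299; hedge Δ=0.0000, bond B=0.6299.
  t=2,j=1: stock 137.0820 → up 183.6899 (V=0.1549), down 127.4863 (V=0.7937). Price 0.2218; hedge Δ=-0.0114, bond B=1.7799.
  t=2,j=2: stock 197.5160 → up 264.6714 (V=0.0000), down 183.6899 (V=0.1549). Price 0.0240; hedge Δ=-0.0019, bond B=0.4017.
  t=1,j=0: stock 102.3000 → up 137.0820 (V=0.2218), down 95.1390 (V=0.6299). Price 0.2392; hedge Δ=-0.0097, bond B=1.2345.
  t=1,j=1: stock 147.4000 → up 197.5160 (V=0.0240), down 137.0820 (V=0.2218). Price 0.0497; hedge Δ=-0.0033, bond B=0.5322.
  t=0,j=0: stock 110.0000 → up 147.4000 (V=0.0497), down 102.3000 (V=0.2392). Price 0.0688; hedge Δ=-0.0042, bond B=0.5312.
Root portfolio cost Δ·110+B reproduces V0=0.0688.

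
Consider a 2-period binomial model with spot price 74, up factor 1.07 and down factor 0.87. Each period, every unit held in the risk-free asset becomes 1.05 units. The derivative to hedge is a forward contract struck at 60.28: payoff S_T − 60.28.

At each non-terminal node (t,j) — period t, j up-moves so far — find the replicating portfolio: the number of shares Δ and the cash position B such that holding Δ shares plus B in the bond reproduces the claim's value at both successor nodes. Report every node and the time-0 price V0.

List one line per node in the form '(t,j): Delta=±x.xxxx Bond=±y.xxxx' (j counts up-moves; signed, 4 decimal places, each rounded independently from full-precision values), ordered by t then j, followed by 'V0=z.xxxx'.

Risk-neutral probability p* = (R−d)/(u−d) = (1.05−0.87)/(1.07−0.87) = 0.9000.
Terminal payoffs: V(2,0)=-4.2694, V(2,1)=8.6066, V(2,2)=24.4426
(1,0): S=64.3800. Δ = (V_up−V_dn)/(S_up−S_dn) = (8.6066−-4.2694)/(68.8866−56.0106) = 1.0000. V = [p*·8.6066 + (1−p*)·-4.2694]/1.05 = 6.9705. B = V − Δ·S = -57.4095.
(1,1): S=79.1800. Δ = (V_up−V_dn)/(S_up−S_dn) = (24.4426−8.6066)/(84.7226−68.8866) = 1.0000. V = [p*·24.4426 + (1−p*)·8.6066]/1.05 = 21.7705. B = V − Δ·S = -57.4095.
(0,0): S=74.0000. Δ = (V_up−V_dn)/(S_up−S_dn) = (21.7705−6.9705)/(79.1800−64.3800) = 1.0000. V = [p*·21.7705 + (1−p*)·6.9705]/1.05 = 19.3243. B = V − Δ·S = -54.6757.
Each (Δ,B) replicates both successor values, so the strategy is self-financing and V0 is arbitrage-free.

(0,0): Delta=1.0000 Bond=-54.6757
(1,0): Delta=1.0000 Bond=-57.4095
(1,1): Delta=1.0000 Bond=-57.4095
V0=19.3243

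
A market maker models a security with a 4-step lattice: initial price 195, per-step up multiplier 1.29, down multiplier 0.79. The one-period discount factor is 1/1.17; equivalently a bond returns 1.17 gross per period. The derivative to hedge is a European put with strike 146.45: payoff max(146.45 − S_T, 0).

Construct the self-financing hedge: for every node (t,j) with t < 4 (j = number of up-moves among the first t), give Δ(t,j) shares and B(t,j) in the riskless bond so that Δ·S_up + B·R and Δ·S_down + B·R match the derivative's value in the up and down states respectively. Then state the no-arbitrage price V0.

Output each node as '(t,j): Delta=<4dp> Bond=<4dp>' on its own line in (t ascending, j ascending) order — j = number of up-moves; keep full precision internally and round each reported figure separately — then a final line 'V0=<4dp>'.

The replicating-portfolio and risk-neutral prices coincide; use p* = (1.17−0.79)/(1.29−0.79) = 0.7600 for the latter.
Terminal payoffs: V(4,0)=70.4973, V(4,1)=22.4260, V(4,2)=0.0000, V(4,3)=0.0000, V(4,4)=0.0000
  t=3,j=0: stock 96.1426 → up 124.0240 (V=22.4260), down 75.9527 (V=70.4973). Price 29.0283; hedge Δ=-1.0000, bond B=125.1709.
  t=3,j=1: stock 156.9924 → up 202.5201 (V=0.0000), down 124.0240 (V=22.4260). Price 4.6002; hedge Δ=-0.2857, bond B=49.4523.
  t=3,j=2: stock 256.3546 → up 330.6974 (V=0.0000), down 202.5201 (V=0.0000). Price 0.0000; hedge Δ=0.0000, bond B=0.0000.
  t=3,j=3: stock 418.6044 → up 539.9996 (V=0.0000), down 330.6974 (V=0.0000). Price 0.0000; hedge Δ=0.0000, bond B=0.0000.
  t=2,j=0: stock 121.6995 → up 156.9924 (V=4.6002), down 96.1426 (V=29.0283). Price 8.9427; hedge Δ=-0.4014, bond B=57.7989.
  t=2,j=1: stock 198.7245 → up 256.3546 (V=0.0000), down 156.9924 (V=4.6002). Price 0.9436; hedge Δ=-0.0463, bond B=10.1441.
  t=2,j=2: stock 324.4995 → up 418.6044 (V=0.0000), down 256.3546 (V=0.0000). Price 0.0000; hedge Δ=0.0000, bond B=0.0000.
  t=1,j=0: stock 154.0500 → up 198.7245 (V=0.9436), down 121.6995 (V=8.9427). Price 2.4474; hedge Δ=-0.1039, bond B=18.4455.
  t=1,j=1: stock 251.5500 → up 324.4995 (V=0.0000), down 198.7245 (V=0.9436). Price 0.1936; hedge Δ=-0.0075, bond B=2.0808.
  t=0,j=0: stock 195.0000 → up 251.5500 (V=0.1936), down 154.0500 (V=2.4474). Price 0.6278; hedge Δ=-0.0231, bond B=5.1353.
Each (Δ,B) replicates both successor values, so the strategy is self-financing and V0 is arbitrage-free.

(0,0): Delta=-0.0231 Bond=5.1353
(1,0): Delta=-0.1039 Bond=18.4455
(1,1): Delta=-0.0075 Bond=2.0808
(2,0): Delta=-0.4014 Bond=57.7989
(2,1): Delta=-0.0463 Bond=10.1441
(2,2): Delta=0.0000 Bond=0.0000
(3,0): Delta=-1.0000 Bond=125.1709
(3,1): Delta=-0.2857 Bond=49.4523
(3,2): Delta=0.0000 Bond=0.0000
(3,3): Delta=0.0000 Bond=0.0000
V0=0.6278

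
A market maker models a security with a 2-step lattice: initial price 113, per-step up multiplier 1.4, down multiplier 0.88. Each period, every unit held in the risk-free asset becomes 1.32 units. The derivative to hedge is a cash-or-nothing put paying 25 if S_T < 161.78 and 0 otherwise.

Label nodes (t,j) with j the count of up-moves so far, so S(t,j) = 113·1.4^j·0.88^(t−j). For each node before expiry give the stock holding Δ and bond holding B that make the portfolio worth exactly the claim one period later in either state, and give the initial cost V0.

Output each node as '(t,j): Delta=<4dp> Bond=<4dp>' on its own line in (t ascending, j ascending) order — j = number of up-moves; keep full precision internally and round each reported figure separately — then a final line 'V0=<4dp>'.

(0,0): Delta=-0.2727 Bond=34.8937
(1,0): Delta=0.0000 Bond=18.9394
(1,1): Delta=-0.3039 Bond=50.9907
V0=4.0752

No-arbitrage ⇒ martingale measure with p* = (R−d)/(u−d) = 0.8462.
Terminal payoffs: V(2,0)=25.0000, V(2,1)=25.0000, V(2,2)=0.0000
Node (1,0) S=99.4400: V=(p*·25.0000+(1−p*)·25.0000)/1.32=18.9394; Δ=(25.0000−25.0000)/(139.2160−87.5072)=0.0000; B=V−Δ·S=18.9394
Node (1,1) S=158.2000: V=(p*·0.0000+(1−p*)·25.0000)/1.32=2.9138; Δ=(0.0000−25.0000)/(221.4800−139.2160)=-0.3039; B=V−Δ·S=50.9907
Node (0,0) S=113.0000: V=(p*·2.9138+(1−p*)·18.9394)/1.32=4.0752; Δ=(2.9138−18.9394)/(158.2000−99.4400)=-0.2727; B=V−Δ·S=34.8937
Self-financing check: at every node Δ·S+B equals the discounted successor values.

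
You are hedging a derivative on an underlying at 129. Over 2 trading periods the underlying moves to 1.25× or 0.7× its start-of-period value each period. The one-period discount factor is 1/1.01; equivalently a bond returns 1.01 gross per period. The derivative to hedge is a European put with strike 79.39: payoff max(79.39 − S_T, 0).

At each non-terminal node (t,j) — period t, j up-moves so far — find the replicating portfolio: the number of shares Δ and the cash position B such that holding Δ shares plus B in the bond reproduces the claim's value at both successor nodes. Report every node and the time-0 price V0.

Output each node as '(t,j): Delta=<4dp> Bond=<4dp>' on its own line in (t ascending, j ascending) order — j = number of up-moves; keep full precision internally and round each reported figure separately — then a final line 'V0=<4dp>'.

Risk-neutral probability p* = (R−d)/(u−d) = (1.01−0.7)/(1.25−0.7) = 0.5636.
Terminal payoffs: V(2,0)=16.1800, V(2,1)=0.0000, V(2,2)=0.0000
  t=1,j=0: stock 90.3000 → up 112.8750 (V=0.0000), down 63.2100 (V=16.1800). Price 6.9905; hedge Δ=-0.3258, bond B=36.4086.
  t=1,j=1: stock 161.2500 → up 201.5625 (V=0.0000), down 112.8750 (V=0.0000). Price 0.0000; hedge Δ=0.0000, bond B=0.0000.
  t=0,j=0: stock 129.0000 → up 161.2500 (V=0.0000), down 90.3000 (V=6.9905). Price 3.0202; hedge Δ=-0.0985, bond B=15.7301.
Check: Δ(0,0)·S0 + B(0,0) = 3.0202 = V0.

(0,0): Delta=-0.0985 Bond=15.7301
(1,0): Delta=-0.3258 Bond=36.4086
(1,1): Delta=0.0000 Bond=0.0000
V0=3.0202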